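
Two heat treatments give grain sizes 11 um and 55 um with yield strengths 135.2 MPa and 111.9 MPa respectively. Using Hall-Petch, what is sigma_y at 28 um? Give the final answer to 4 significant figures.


sigma_y = sigma0 + k / sqrt(d)
1/sqrt(d1) = 1/sqrt(1.1e-05) = 301.511;  1/sqrt(d2) = 134.84
k = (sigma1 - sigma2) / (1/sqrt(d1) - 1/sqrt(d2)) = (135.2 - 111.9) / (301.511 - 134.84) = 0.139796 MPa*m^0.5
sigma0 = sigma1 - k/sqrt(d1) = 135.2 - 0.139796*301.511 = 93.0499 MPa
sigma_y(d3) = 93.0499 + 0.139796 / sqrt(2.8e-05) = 119.5 MPa


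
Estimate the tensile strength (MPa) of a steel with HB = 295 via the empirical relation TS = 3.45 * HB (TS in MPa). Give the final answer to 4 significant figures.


TS (MPa) = 3.45 * HB
TS = 3.45 * 295
TS = 1018 MPa


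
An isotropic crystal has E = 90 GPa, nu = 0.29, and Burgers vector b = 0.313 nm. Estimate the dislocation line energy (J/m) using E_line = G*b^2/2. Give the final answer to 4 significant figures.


Step 1: G = E / (2*(1+nu))
G = 90 / (2*(1+0.29)) = 34.8837 GPa = 3.48837e+10 Pa
Step 2: E_line = G*b^2/2
b = 0.313 nm = 3.13e-10 m
E_line = 0.5 * 3.48837e+10 * (3.13e-10)^2 = 1.709e-09 J/m


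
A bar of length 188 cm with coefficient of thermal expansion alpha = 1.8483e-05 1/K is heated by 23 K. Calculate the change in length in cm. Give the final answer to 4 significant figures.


dL = L0 * alpha * dT
dL = 188 * 1.8483e-05 * 23
dL = 0.07992 cm


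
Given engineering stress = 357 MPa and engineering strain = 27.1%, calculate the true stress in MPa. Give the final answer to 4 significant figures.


sigma_true = sigma_eng * (1 + epsilon_eng)
sigma_true = 357 * (1 + 0.271)
sigma_true = 453.7 MPa


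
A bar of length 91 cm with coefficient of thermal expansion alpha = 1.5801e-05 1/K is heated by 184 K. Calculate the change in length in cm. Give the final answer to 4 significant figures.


dL = L0 * alpha * dT
dL = 91 * 1.5801e-05 * 184
dL = 0.2646 cm


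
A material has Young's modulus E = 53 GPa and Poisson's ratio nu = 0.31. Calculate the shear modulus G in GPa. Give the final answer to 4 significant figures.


G = E / (2*(1+nu))
G = 53 / (2*(1+0.31))
G = 20.23 GPa


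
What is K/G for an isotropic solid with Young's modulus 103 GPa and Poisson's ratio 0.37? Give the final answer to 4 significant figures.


G = E / (2*(1+nu))
G = 103 / (2*(1+0.37)) = 37.5912 GPa
K = E / (3*(1-2*nu))
K = 103 / (3*(1-2*0.37)) = 132.051 GPa
K/G = 132.051 / 37.5912 = 3.513


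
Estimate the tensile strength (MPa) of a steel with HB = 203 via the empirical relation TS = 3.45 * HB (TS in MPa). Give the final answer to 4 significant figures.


TS (MPa) = 3.45 * HB
TS = 3.45 * 203
TS = 700.4 MPa


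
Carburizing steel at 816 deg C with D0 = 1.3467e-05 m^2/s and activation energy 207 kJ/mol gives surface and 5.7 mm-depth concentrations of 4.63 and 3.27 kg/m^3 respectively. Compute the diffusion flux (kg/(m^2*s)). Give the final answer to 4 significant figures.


Step 1: D = D0 * exp(-Qd/(R*T))
T = 816 + 273.15 = 1089.15 K
D = 1.3467e-05 * exp(-207e3 / (8.314 * 1089.15)) = 1.58994e-15 m^2/s
Step 2: J = D * (C1 - C2) / dx
J = 1.58994e-15 * (4.63 - 3.27) / 5.7e-03
J = 3.794e-13 kg/(m^2*s)


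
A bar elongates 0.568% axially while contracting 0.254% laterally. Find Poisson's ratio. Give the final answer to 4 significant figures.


nu = -epsilon_lat / epsilon_axial
Lateral strain is contraction (negative), so using magnitudes:
nu = 0.254 / 0.568
nu = 0.4472


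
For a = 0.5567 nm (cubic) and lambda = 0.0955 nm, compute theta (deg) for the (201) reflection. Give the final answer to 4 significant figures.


d = a / sqrt(h^2+k^2+l^2)
d = 0.5567 / sqrt(5) = 0.248964 nm
lambda = 2*d*sin(theta)  =>  sin(theta) = lambda / (2*d)
sin(theta) = 0.0955 / (2 * 0.248964) = 0.191795
theta = 11.06 deg


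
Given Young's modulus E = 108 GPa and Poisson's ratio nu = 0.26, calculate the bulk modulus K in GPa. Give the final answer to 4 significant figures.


K = E / (3*(1-2*nu))
K = 108 / (3*(1-2*0.26))
K = 75 GPa


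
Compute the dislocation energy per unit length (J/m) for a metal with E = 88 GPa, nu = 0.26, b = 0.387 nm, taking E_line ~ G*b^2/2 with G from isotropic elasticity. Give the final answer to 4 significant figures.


Step 1: G = E / (2*(1+nu))
G = 88 / (2*(1+0.26)) = 34.9206 GPa = 3.49206e+10 Pa
Step 2: E_line = G*b^2/2
b = 0.387 nm = 3.87e-10 m
E_line = 0.5 * 3.49206e+10 * (3.87e-10)^2 = 2.615e-09 J/m


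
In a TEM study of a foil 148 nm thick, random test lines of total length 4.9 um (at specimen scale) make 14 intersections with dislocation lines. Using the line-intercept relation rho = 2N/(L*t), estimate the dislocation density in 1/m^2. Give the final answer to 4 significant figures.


rho = 2N / (L * t)
L = 4.9 um = 4.9e-06 m, t = 148 nm = 1.48e-07 m
rho = 2 * 14 / (4.9e-06 * 1.48e-07)
rho = 3.861e+13 1/m^2


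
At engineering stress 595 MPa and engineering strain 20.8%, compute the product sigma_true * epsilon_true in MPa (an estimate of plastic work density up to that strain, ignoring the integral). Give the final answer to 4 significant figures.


sigma_true = sigma_eng * (1 + epsilon_eng)
sigma_true = 595 * (1 + 0.208) = 718.76 MPa
epsilon_true = ln(1 + epsilon_eng)
epsilon_true = ln(1 + 0.208) = 0.188966
sigma_true * epsilon_true = 718.76 * 0.188966 = 135.8 MPa


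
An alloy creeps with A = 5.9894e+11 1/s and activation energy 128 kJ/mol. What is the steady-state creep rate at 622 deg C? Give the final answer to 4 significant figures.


rate = A * exp(-Q / (R*T))
T = 622 + 273.15 = 895.15 K
rate = 5.9894e+11 * exp(-128e3 / (8.314 * 895.15))
rate = 20320 1/s


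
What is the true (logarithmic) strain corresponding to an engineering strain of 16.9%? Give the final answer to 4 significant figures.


epsilon_true = ln(1 + epsilon_eng)
epsilon_true = ln(1 + 0.169)
epsilon_true = 0.1561


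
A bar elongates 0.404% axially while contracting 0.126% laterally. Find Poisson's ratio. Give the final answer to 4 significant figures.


nu = -epsilon_lat / epsilon_axial
Lateral strain is contraction (negative), so using magnitudes:
nu = 0.126 / 0.404
nu = 0.3119


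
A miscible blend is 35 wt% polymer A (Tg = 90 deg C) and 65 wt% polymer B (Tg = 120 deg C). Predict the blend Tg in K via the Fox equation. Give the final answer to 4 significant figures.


1/Tg = w1/Tg1 + w2/Tg2 (in Kelvin)
Tg1 = 363.15 K, Tg2 = 393.15 K
1/Tg = 0.35/363.15 + 0.65/393.15
Tg = 382.1 K


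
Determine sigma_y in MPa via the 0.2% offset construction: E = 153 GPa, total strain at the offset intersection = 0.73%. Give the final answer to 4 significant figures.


Offset strain = 0.002
Elastic strain at yield = total_strain - offset = 7.3e-03 - 0.002 = 5.3e-03
sigma_y = E * elastic_strain = 153000 * 5.3e-03
sigma_y = 810.9 MPa


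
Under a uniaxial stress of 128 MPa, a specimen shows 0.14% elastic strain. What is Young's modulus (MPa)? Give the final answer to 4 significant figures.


E = sigma / epsilon
epsilon = 0.14% = 1.4e-03
E = 128 / 1.4e-03
E = 91430 MPa


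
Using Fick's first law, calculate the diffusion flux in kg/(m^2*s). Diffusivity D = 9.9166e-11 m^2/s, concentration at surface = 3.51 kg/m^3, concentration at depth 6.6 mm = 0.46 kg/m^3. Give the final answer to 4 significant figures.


J = -D * (dC/dx) = D * (C1 - C2) / dx
J = 9.9166e-11 * (3.51 - 0.46) / 6.6e-03
J = 4.583e-08 kg/(m^2*s)


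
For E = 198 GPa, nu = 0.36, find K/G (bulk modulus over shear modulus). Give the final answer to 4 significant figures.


G = E / (2*(1+nu))
G = 198 / (2*(1+0.36)) = 72.7941 GPa
K = E / (3*(1-2*nu))
K = 198 / (3*(1-2*0.36)) = 235.714 GPa
K/G = 235.714 / 72.7941 = 3.238


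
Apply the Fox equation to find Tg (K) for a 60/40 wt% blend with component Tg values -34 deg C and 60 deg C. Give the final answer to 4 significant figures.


1/Tg = w1/Tg1 + w2/Tg2 (in Kelvin)
Tg1 = 239.15 K, Tg2 = 333.15 K
1/Tg = 0.6/239.15 + 0.4/333.15
Tg = 269.6 K


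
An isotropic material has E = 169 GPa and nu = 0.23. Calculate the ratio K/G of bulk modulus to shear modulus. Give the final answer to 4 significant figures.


G = E / (2*(1+nu))
G = 169 / (2*(1+0.23)) = 68.6992 GPa
K = E / (3*(1-2*nu))
K = 169 / (3*(1-2*0.23)) = 104.321 GPa
K/G = 104.321 / 68.6992 = 1.519


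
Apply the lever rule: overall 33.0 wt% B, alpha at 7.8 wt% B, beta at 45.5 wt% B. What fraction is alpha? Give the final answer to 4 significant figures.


f_alpha = (C_beta - C0) / (C_beta - C_alpha)
f_alpha = (45.5 - 33.0) / (45.5 - 7.8)
f_alpha = 0.3316


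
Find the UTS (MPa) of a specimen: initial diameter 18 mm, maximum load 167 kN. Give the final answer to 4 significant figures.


A0 = pi*(d/2)^2 = pi*(18/2)^2 = 254.469 mm^2
UTS = F_max / A0 = 167*1000 / 254.469
UTS = 656.3 MPa


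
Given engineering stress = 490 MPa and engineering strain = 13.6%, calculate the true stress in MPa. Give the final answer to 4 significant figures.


sigma_true = sigma_eng * (1 + epsilon_eng)
sigma_true = 490 * (1 + 0.136)
sigma_true = 556.6 MPa


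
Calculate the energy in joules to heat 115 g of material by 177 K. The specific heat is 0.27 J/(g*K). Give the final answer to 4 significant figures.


Q = m * cp * dT
Q = 115 * 0.27 * 177
Q = 5496 J


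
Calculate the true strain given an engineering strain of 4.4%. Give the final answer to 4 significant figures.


epsilon_true = ln(1 + epsilon_eng)
epsilon_true = ln(1 + 0.044)
epsilon_true = 0.04306


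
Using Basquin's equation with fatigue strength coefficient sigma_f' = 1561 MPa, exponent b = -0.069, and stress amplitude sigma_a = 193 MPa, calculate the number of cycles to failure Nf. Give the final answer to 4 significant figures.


sigma_a = sigma_f' * (2*Nf)^b
2*Nf = (sigma_a / sigma_f')^(1/b)
2*Nf = (193 / 1561)^(1/-0.069)
2*Nf = 1.43609e+13
Nf = 7.18e+12 cycles


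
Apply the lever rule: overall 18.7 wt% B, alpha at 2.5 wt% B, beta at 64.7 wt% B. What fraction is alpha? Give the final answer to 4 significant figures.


f_alpha = (C_beta - C0) / (C_beta - C_alpha)
f_alpha = (64.7 - 18.7) / (64.7 - 2.5)
f_alpha = 0.7395


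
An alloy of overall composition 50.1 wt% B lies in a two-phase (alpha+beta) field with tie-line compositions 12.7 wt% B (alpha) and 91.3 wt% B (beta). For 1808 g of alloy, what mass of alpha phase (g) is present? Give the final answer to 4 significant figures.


f_alpha = (C_beta - C0) / (C_beta - C_alpha)
f_alpha = (91.3 - 50.1) / (91.3 - 12.7) = 0.524173
m_alpha = f_alpha * m_total = 0.524173 * 1808 = 947.7 g


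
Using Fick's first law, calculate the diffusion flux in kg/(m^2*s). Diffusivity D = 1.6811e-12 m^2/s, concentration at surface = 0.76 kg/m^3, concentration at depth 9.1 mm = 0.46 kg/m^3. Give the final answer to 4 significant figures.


J = -D * (dC/dx) = D * (C1 - C2) / dx
J = 1.6811e-12 * (0.76 - 0.46) / 9.1e-03
J = 5.542e-11 kg/(m^2*s)


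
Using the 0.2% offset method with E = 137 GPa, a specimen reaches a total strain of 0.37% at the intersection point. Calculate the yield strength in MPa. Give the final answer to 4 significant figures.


Offset strain = 0.002
Elastic strain at yield = total_strain - offset = 3.7e-03 - 0.002 = 1.7e-03
sigma_y = E * elastic_strain = 137000 * 1.7e-03
sigma_y = 232.9 MPa


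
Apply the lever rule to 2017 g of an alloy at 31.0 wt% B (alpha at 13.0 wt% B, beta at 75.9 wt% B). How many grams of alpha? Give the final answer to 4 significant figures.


f_alpha = (C_beta - C0) / (C_beta - C_alpha)
f_alpha = (75.9 - 31.0) / (75.9 - 13.0) = 0.713831
m_alpha = f_alpha * m_total = 0.713831 * 2017 = 1440 g


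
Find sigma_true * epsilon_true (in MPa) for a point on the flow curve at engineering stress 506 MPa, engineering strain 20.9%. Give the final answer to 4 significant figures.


sigma_true = sigma_eng * (1 + epsilon_eng)
sigma_true = 506 * (1 + 0.209) = 611.754 MPa
epsilon_true = ln(1 + epsilon_eng)
epsilon_true = ln(1 + 0.209) = 0.189794
sigma_true * epsilon_true = 611.754 * 0.189794 = 116.1 MPa


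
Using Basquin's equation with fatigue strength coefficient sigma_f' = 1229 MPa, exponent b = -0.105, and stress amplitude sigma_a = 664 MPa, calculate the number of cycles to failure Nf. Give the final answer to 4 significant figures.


sigma_a = sigma_f' * (2*Nf)^b
2*Nf = (sigma_a / sigma_f')^(1/b)
2*Nf = (664 / 1229)^(1/-0.105)
2*Nf = 351.975
Nf = 176 cycles


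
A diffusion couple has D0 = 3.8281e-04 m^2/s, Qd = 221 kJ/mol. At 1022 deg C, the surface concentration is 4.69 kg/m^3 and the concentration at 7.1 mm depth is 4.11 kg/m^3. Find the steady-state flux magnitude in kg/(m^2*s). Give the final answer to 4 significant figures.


Step 1: D = D0 * exp(-Qd/(R*T))
T = 1022 + 273.15 = 1295.15 K
D = 3.8281e-04 * exp(-221e3 / (8.314 * 1295.15)) = 4.67218e-13 m^2/s
Step 2: J = D * (C1 - C2) / dx
J = 4.67218e-13 * (4.69 - 4.11) / 7.1e-03
J = 3.817e-11 kg/(m^2*s)


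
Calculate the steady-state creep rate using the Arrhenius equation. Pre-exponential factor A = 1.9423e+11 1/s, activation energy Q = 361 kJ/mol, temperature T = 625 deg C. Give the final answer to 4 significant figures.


rate = A * exp(-Q / (R*T))
T = 625 + 273.15 = 898.15 K
rate = 1.9423e+11 * exp(-361e3 / (8.314 * 898.15))
rate = 1.961e-10 1/s


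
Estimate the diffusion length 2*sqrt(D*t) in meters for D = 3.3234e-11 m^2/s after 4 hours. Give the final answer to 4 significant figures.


t = 4 hr = 14400 s
Diffusion length = 2*sqrt(D*t)
= 2*sqrt(3.3234e-11 * 14400)
= 1.384e-03 m


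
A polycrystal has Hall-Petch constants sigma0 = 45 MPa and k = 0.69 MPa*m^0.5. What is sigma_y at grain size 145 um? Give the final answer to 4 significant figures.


sigma_y = sigma0 + k / sqrt(d)
d = 145 um = 1.45e-04 m
sigma_y = 45 + 0.69 / sqrt(1.45e-04)
sigma_y = 102.3 MPa


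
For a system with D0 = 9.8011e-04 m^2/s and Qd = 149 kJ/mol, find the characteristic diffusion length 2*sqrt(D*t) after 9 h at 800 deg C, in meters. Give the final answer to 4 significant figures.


Step 1: D = D0 * exp(-Qd/(R*T))
T = 1073.15 K
D = 9.8011e-04 * exp(-149e3 / (8.314 * 1073.15)) = 5.47732e-11 m^2/s
Step 2: L = 2*sqrt(D*t)
t = 9 h = 32400 s
L = 2*sqrt(5.47732e-11 * 32400) = 2.664e-03 m


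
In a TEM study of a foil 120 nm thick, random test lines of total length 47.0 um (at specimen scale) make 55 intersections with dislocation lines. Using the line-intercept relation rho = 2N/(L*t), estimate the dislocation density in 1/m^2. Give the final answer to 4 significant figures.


rho = 2N / (L * t)
L = 47.0 um = 4.7e-05 m, t = 120 nm = 1.2e-07 m
rho = 2 * 55 / (4.7e-05 * 1.2e-07)
rho = 1.95e+13 1/m^2


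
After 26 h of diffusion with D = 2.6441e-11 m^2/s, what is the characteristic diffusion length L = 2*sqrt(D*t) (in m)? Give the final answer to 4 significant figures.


t = 26 hr = 93600 s
Diffusion length = 2*sqrt(D*t)
= 2*sqrt(2.6441e-11 * 93600)
= 3.146e-03 m


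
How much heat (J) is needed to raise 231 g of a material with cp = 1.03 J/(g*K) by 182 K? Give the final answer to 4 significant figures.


Q = m * cp * dT
Q = 231 * 1.03 * 182
Q = 43300 J


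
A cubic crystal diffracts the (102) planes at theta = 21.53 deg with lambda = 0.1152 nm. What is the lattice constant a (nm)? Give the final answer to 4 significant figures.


d = lambda / (2*sin(theta))
d = 0.1152 / (2*sin(21.53 deg))
d = 0.156953 nm
a = d * sqrt(h^2+k^2+l^2) = 0.156953 * sqrt(5)
a = 0.351 nm


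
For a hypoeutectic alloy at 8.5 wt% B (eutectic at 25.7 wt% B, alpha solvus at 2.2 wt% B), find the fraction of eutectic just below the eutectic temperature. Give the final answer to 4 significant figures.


f_primary = (C_e - C0) / (C_e - C_alpha_max)
f_primary = (25.7 - 8.5) / (25.7 - 2.2)
f_primary = 0.731915
f_eutectic = 1 - 0.731915 = 0.2681


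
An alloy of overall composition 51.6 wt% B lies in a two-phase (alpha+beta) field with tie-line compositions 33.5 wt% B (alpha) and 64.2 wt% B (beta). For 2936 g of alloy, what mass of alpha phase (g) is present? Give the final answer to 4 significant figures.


f_alpha = (C_beta - C0) / (C_beta - C_alpha)
f_alpha = (64.2 - 51.6) / (64.2 - 33.5) = 0.410423
m_alpha = f_alpha * m_total = 0.410423 * 2936 = 1205 g


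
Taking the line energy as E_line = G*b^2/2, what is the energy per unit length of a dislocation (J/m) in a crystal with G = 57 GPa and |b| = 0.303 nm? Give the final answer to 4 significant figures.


E = G*b^2/2
b = 0.303 nm = 3.03e-10 m
G = 57 GPa = 5.7e+10 Pa
E = 0.5 * 5.7e+10 * (3.03e-10)^2
E = 2.617e-09 J/m


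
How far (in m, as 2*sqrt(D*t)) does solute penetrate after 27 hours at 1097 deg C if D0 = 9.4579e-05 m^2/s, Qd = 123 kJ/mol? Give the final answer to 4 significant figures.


Step 1: D = D0 * exp(-Qd/(R*T))
T = 1370.15 K
D = 9.4579e-05 * exp(-123e3 / (8.314 * 1370.15)) = 1.93401e-09 m^2/s
Step 2: L = 2*sqrt(D*t)
t = 27 h = 97200 s
L = 2*sqrt(1.93401e-09 * 97200) = 0.02742 m


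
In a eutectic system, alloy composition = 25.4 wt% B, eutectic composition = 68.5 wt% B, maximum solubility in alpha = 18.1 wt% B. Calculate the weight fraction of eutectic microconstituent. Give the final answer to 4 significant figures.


f_primary = (C_e - C0) / (C_e - C_alpha_max)
f_primary = (68.5 - 25.4) / (68.5 - 18.1)
f_primary = 0.855159
f_eutectic = 1 - 0.855159 = 0.1448


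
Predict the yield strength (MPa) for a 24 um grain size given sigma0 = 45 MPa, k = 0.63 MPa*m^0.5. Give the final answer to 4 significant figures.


sigma_y = sigma0 + k / sqrt(d)
d = 24 um = 2.4e-05 m
sigma_y = 45 + 0.63 / sqrt(2.4e-05)
sigma_y = 173.6 MPa


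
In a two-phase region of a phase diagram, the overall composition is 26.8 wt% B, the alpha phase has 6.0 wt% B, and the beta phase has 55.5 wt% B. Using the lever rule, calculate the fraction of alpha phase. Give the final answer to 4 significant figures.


f_alpha = (C_beta - C0) / (C_beta - C_alpha)
f_alpha = (55.5 - 26.8) / (55.5 - 6.0)
f_alpha = 0.5798


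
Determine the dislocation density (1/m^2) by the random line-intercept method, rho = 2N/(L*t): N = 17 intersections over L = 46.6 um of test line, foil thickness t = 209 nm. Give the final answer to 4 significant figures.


rho = 2N / (L * t)
L = 46.6 um = 4.66e-05 m, t = 209 nm = 2.09e-07 m
rho = 2 * 17 / (4.66e-05 * 2.09e-07)
rho = 3.491e+12 1/m^2


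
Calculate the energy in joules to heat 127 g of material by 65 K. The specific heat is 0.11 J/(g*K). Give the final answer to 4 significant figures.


Q = m * cp * dT
Q = 127 * 0.11 * 65
Q = 908.1 J


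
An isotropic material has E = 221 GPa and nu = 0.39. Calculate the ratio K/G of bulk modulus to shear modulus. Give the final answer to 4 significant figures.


G = E / (2*(1+nu))
G = 221 / (2*(1+0.39)) = 79.4964 GPa
K = E / (3*(1-2*nu))
K = 221 / (3*(1-2*0.39)) = 334.848 GPa
K/G = 334.848 / 79.4964 = 4.212


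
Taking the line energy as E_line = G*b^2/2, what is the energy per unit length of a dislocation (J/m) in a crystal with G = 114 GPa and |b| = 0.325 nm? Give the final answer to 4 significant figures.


E = G*b^2/2
b = 0.325 nm = 3.25e-10 m
G = 114 GPa = 1.14e+11 Pa
E = 0.5 * 1.14e+11 * (3.25e-10)^2
E = 6.021e-09 J/m


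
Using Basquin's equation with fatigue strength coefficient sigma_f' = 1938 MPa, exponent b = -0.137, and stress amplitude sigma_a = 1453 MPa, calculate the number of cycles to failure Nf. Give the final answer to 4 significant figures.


sigma_a = sigma_f' * (2*Nf)^b
2*Nf = (sigma_a / sigma_f')^(1/b)
2*Nf = (1453 / 1938)^(1/-0.137)
2*Nf = 8.18563
Nf = 4.093 cycles


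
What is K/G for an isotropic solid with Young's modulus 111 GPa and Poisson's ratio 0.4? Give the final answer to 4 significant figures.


G = E / (2*(1+nu))
G = 111 / (2*(1+0.4)) = 39.6429 GPa
K = E / (3*(1-2*nu))
K = 111 / (3*(1-2*0.4)) = 185 GPa
K/G = 185 / 39.6429 = 4.667


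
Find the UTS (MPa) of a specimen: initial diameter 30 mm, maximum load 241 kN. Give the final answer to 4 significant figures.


A0 = pi*(d/2)^2 = pi*(30/2)^2 = 706.858 mm^2
UTS = F_max / A0 = 241*1000 / 706.858
UTS = 340.9 MPa


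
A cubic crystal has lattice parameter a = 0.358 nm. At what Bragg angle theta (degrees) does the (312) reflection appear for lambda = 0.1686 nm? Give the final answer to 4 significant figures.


d = a / sqrt(h^2+k^2+l^2)
d = 0.358 / sqrt(14) = 0.0956795 nm
lambda = 2*d*sin(theta)  =>  sin(theta) = lambda / (2*d)
sin(theta) = 0.1686 / (2 * 0.0956795) = 0.881066
theta = 61.77 deg


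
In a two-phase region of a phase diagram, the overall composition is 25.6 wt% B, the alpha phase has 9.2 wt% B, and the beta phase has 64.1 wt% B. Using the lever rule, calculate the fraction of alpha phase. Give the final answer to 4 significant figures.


f_alpha = (C_beta - C0) / (C_beta - C_alpha)
f_alpha = (64.1 - 25.6) / (64.1 - 9.2)
f_alpha = 0.7013


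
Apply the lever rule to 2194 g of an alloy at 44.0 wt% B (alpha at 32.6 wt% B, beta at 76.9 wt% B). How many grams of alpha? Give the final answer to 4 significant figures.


f_alpha = (C_beta - C0) / (C_beta - C_alpha)
f_alpha = (76.9 - 44.0) / (76.9 - 32.6) = 0.742664
m_alpha = f_alpha * m_total = 0.742664 * 2194 = 1629 g


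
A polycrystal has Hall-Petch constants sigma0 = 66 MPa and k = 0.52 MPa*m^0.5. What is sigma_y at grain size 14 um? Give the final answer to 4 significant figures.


sigma_y = sigma0 + k / sqrt(d)
d = 14 um = 1.4e-05 m
sigma_y = 66 + 0.52 / sqrt(1.4e-05)
sigma_y = 205 MPa


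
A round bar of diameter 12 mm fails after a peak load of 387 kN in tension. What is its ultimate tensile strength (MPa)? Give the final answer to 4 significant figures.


A0 = pi*(d/2)^2 = pi*(12/2)^2 = 113.097 mm^2
UTS = F_max / A0 = 387*1000 / 113.097
UTS = 3422 MPa


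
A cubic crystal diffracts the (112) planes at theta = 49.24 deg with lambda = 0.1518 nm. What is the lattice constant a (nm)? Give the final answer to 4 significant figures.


d = lambda / (2*sin(theta))
d = 0.1518 / (2*sin(49.24 deg))
d = 0.100204 nm
a = d * sqrt(h^2+k^2+l^2) = 0.100204 * sqrt(6)
a = 0.2454 nm


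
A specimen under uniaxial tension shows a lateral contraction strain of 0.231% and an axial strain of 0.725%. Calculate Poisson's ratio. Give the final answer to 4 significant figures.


nu = -epsilon_lat / epsilon_axial
Lateral strain is contraction (negative), so using magnitudes:
nu = 0.231 / 0.725
nu = 0.3186


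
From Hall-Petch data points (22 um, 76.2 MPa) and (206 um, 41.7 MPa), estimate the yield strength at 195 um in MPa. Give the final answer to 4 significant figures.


sigma_y = sigma0 + k / sqrt(d)
1/sqrt(d1) = 1/sqrt(2.2e-05) = 213.201;  1/sqrt(d2) = 69.6733
k = (sigma1 - sigma2) / (1/sqrt(d1) - 1/sqrt(d2)) = (76.2 - 41.7) / (213.201 - 69.6733) = 0.240372 MPa*m^0.5
sigma0 = sigma1 - k/sqrt(d1) = 76.2 - 0.240372*213.201 = 24.9525 MPa
sigma_y(d3) = 24.9525 + 0.240372 / sqrt(1.95e-04) = 42.17 MPa


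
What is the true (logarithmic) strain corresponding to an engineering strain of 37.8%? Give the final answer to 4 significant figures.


epsilon_true = ln(1 + epsilon_eng)
epsilon_true = ln(1 + 0.378)
epsilon_true = 0.3206


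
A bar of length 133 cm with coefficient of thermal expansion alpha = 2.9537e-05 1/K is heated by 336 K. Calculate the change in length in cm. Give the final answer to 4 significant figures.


dL = L0 * alpha * dT
dL = 133 * 2.9537e-05 * 336
dL = 1.32 cm


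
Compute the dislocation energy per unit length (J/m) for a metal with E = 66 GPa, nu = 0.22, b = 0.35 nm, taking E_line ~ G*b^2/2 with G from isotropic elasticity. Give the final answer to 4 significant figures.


Step 1: G = E / (2*(1+nu))
G = 66 / (2*(1+0.22)) = 27.0492 GPa = 2.70492e+10 Pa
Step 2: E_line = G*b^2/2
b = 0.35 nm = 3.5e-10 m
E_line = 0.5 * 2.70492e+10 * (3.5e-10)^2 = 1.657e-09 J/m


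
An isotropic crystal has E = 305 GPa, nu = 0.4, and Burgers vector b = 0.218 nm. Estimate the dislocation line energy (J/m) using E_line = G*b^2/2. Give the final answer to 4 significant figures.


Step 1: G = E / (2*(1+nu))
G = 305 / (2*(1+0.4)) = 108.929 GPa = 1.08929e+11 Pa
Step 2: E_line = G*b^2/2
b = 0.218 nm = 2.18e-10 m
E_line = 0.5 * 1.08929e+11 * (2.18e-10)^2 = 2.588e-09 J/m


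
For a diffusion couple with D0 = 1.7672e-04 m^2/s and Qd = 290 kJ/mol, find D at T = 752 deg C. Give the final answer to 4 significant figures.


D = D0 * exp(-Qd / (R*T))
T = 1025.15 K
D = 1.7672e-04 * exp(-290e3 / (8.314 * 1025.15))
D = 2.953e-19 m^2/s


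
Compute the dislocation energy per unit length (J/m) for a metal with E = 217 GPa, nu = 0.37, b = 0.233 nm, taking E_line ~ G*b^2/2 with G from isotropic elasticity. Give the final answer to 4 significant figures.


Step 1: G = E / (2*(1+nu))
G = 217 / (2*(1+0.37)) = 79.1971 GPa = 7.91971e+10 Pa
Step 2: E_line = G*b^2/2
b = 0.233 nm = 2.33e-10 m
E_line = 0.5 * 7.91971e+10 * (2.33e-10)^2 = 2.15e-09 J/m


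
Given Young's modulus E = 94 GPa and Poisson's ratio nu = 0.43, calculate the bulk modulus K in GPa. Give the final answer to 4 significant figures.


K = E / (3*(1-2*nu))
K = 94 / (3*(1-2*0.43))
K = 223.8 GPa


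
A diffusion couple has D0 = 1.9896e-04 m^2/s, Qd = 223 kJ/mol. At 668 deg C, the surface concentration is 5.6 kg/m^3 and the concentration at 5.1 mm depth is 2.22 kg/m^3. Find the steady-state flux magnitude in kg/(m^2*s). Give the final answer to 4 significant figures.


Step 1: D = D0 * exp(-Qd/(R*T))
T = 668 + 273.15 = 941.15 K
D = 1.9896e-04 * exp(-223e3 / (8.314 * 941.15)) = 8.34883e-17 m^2/s
Step 2: J = D * (C1 - C2) / dx
J = 8.34883e-17 * (5.6 - 2.22) / 5.1e-03
J = 5.533e-14 kg/(m^2*s)


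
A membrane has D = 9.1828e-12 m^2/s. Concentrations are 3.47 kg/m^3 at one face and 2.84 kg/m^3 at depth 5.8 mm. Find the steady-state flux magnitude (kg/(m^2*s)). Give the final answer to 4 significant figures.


J = -D * (dC/dx) = D * (C1 - C2) / dx
J = 9.1828e-12 * (3.47 - 2.84) / 5.8e-03
J = 9.974e-10 kg/(m^2*s)


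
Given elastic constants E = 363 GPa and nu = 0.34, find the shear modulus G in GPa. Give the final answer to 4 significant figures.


G = E / (2*(1+nu))
G = 363 / (2*(1+0.34))
G = 135.4 GPa


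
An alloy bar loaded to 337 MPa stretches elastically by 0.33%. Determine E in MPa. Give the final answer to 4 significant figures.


E = sigma / epsilon
epsilon = 0.33% = 3.3e-03
E = 337 / 3.3e-03
E = 102100 MPa


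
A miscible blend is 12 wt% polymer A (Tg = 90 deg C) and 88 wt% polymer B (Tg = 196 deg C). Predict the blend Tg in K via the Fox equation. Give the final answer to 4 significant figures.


1/Tg = w1/Tg1 + w2/Tg2 (in Kelvin)
Tg1 = 363.15 K, Tg2 = 469.15 K
1/Tg = 0.12/363.15 + 0.88/469.15
Tg = 453.3 K


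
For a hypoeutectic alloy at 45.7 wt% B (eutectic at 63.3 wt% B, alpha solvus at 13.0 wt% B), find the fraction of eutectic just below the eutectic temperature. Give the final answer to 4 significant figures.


f_primary = (C_e - C0) / (C_e - C_alpha_max)
f_primary = (63.3 - 45.7) / (63.3 - 13.0)
f_primary = 0.349901
f_eutectic = 1 - 0.349901 = 0.6501


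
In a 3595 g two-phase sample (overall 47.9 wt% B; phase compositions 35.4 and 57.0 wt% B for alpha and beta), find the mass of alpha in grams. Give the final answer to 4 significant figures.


f_alpha = (C_beta - C0) / (C_beta - C_alpha)
f_alpha = (57.0 - 47.9) / (57.0 - 35.4) = 0.421296
m_alpha = f_alpha * m_total = 0.421296 * 3595 = 1515 g


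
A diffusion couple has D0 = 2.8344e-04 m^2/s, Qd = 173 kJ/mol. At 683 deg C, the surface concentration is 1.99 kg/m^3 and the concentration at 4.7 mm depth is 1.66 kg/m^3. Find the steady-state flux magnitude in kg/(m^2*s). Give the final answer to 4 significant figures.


Step 1: D = D0 * exp(-Qd/(R*T))
T = 683 + 273.15 = 956.15 K
D = 2.8344e-04 * exp(-173e3 / (8.314 * 956.15)) = 1.00254e-13 m^2/s
Step 2: J = D * (C1 - C2) / dx
J = 1.00254e-13 * (1.99 - 1.66) / 4.7e-03
J = 7.039e-12 kg/(m^2*s)


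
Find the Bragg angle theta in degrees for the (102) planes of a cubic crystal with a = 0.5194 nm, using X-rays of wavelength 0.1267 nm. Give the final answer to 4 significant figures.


d = a / sqrt(h^2+k^2+l^2)
d = 0.5194 / sqrt(5) = 0.232283 nm
lambda = 2*d*sin(theta)  =>  sin(theta) = lambda / (2*d)
sin(theta) = 0.1267 / (2 * 0.232283) = 0.272728
theta = 15.83 deg


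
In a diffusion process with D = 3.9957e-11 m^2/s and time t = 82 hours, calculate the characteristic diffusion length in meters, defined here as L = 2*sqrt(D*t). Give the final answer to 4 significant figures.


t = 82 hr = 295200 s
Diffusion length = 2*sqrt(D*t)
= 2*sqrt(3.9957e-11 * 295200)
= 6.869e-03 m


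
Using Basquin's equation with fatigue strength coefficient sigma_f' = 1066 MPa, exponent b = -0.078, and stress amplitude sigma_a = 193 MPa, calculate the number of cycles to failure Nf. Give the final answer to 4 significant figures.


sigma_a = sigma_f' * (2*Nf)^b
2*Nf = (sigma_a / sigma_f')^(1/b)
2*Nf = (193 / 1066)^(1/-0.078)
2*Nf = 3.2763e+09
Nf = 1.638e+09 cycles


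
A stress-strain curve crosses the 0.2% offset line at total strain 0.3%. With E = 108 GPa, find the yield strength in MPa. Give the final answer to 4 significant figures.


Offset strain = 0.002
Elastic strain at yield = total_strain - offset = 3e-03 - 0.002 = 1e-03
sigma_y = E * elastic_strain = 108000 * 1e-03
sigma_y = 108 MPa


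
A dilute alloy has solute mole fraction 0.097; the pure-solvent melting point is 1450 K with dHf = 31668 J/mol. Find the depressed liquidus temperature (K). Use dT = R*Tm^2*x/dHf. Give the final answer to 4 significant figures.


dT = R*Tm^2*x / dHf
dT = 8.314 * 1450^2 * 0.097 / 31668
dT = 53.5423 K
T_new = 1450 - 53.5423 = 1396 K


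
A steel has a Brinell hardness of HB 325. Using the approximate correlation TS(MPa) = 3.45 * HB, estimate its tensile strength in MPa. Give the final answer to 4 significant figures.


TS (MPa) = 3.45 * HB
TS = 3.45 * 325
TS = 1121 MPa


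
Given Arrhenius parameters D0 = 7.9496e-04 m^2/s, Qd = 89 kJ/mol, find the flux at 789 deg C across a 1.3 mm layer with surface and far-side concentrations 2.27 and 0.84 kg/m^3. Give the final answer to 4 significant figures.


Step 1: D = D0 * exp(-Qd/(R*T))
T = 789 + 273.15 = 1062.15 K
D = 7.9496e-04 * exp(-89e3 / (8.314 * 1062.15)) = 3.33677e-08 m^2/s
Step 2: J = D * (C1 - C2) / dx
J = 3.33677e-08 * (2.27 - 0.84) / 1.3e-03
J = 3.67e-05 kg/(m^2*s)


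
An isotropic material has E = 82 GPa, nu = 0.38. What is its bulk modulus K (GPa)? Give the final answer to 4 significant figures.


K = E / (3*(1-2*nu))
K = 82 / (3*(1-2*0.38))
K = 113.9 GPa


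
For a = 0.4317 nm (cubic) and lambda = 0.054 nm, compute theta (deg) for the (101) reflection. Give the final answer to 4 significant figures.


d = a / sqrt(h^2+k^2+l^2)
d = 0.4317 / sqrt(2) = 0.305258 nm
lambda = 2*d*sin(theta)  =>  sin(theta) = lambda / (2*d)
sin(theta) = 0.054 / (2 * 0.305258) = 0.0884498
theta = 5.074 deg


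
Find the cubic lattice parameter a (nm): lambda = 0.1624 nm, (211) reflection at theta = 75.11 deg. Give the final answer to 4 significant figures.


d = lambda / (2*sin(theta))
d = 0.1624 / (2*sin(75.11 deg))
d = 0.0840214 nm
a = d * sqrt(h^2+k^2+l^2) = 0.0840214 * sqrt(6)
a = 0.2058 nm


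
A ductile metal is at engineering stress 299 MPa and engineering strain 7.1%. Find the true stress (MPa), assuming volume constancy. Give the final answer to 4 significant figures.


sigma_true = sigma_eng * (1 + epsilon_eng)
sigma_true = 299 * (1 + 0.071)
sigma_true = 320.2 MPa


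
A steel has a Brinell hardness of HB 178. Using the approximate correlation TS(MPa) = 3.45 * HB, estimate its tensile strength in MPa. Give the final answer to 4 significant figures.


TS (MPa) = 3.45 * HB
TS = 3.45 * 178
TS = 614.1 MPa


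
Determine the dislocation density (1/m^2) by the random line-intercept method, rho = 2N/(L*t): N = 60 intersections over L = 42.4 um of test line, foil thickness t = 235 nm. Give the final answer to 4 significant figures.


rho = 2N / (L * t)
L = 42.4 um = 4.24e-05 m, t = 235 nm = 2.35e-07 m
rho = 2 * 60 / (4.24e-05 * 2.35e-07)
rho = 1.204e+13 1/m^2


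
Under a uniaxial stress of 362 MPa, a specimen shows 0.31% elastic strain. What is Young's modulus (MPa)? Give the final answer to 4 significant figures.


E = sigma / epsilon
epsilon = 0.31% = 3.1e-03
E = 362 / 3.1e-03
E = 116800 MPa


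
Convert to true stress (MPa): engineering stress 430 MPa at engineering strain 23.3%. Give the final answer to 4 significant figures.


sigma_true = sigma_eng * (1 + epsilon_eng)
sigma_true = 430 * (1 + 0.233)
sigma_true = 530.2 MPa


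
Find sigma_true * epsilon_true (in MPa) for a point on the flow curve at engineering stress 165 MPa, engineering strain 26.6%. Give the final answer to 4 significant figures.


sigma_true = sigma_eng * (1 + epsilon_eng)
sigma_true = 165 * (1 + 0.266) = 208.89 MPa
epsilon_true = ln(1 + epsilon_eng)
epsilon_true = ln(1 + 0.266) = 0.235862
sigma_true * epsilon_true = 208.89 * 0.235862 = 49.27 MPa


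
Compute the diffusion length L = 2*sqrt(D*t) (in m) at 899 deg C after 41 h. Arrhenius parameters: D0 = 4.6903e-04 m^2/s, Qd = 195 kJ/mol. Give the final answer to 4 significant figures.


Step 1: D = D0 * exp(-Qd/(R*T))
T = 1172.15 K
D = 4.6903e-04 * exp(-195e3 / (8.314 * 1172.15)) = 9.57375e-13 m^2/s
Step 2: L = 2*sqrt(D*t)
t = 41 h = 147600 s
L = 2*sqrt(9.57375e-13 * 147600) = 7.518e-04 m


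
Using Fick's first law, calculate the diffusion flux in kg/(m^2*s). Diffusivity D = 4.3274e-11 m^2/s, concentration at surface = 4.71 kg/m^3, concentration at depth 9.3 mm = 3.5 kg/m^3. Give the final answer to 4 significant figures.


J = -D * (dC/dx) = D * (C1 - C2) / dx
J = 4.3274e-11 * (4.71 - 3.5) / 9.3e-03
J = 5.63e-09 kg/(m^2*s)


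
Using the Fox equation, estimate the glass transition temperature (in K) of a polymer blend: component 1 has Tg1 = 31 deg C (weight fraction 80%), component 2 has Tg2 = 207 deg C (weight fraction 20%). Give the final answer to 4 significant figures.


1/Tg = w1/Tg1 + w2/Tg2 (in Kelvin)
Tg1 = 304.15 K, Tg2 = 480.15 K
1/Tg = 0.8/304.15 + 0.2/480.15
Tg = 328.2 K


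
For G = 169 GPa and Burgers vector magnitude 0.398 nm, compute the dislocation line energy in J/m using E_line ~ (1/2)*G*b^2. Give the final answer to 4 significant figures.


E = G*b^2/2
b = 0.398 nm = 3.98e-10 m
G = 169 GPa = 1.69e+11 Pa
E = 0.5 * 1.69e+11 * (3.98e-10)^2
E = 1.339e-08 J/m


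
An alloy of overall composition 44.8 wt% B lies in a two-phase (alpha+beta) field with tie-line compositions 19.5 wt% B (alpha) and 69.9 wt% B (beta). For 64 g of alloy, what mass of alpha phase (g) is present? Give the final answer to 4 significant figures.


f_alpha = (C_beta - C0) / (C_beta - C_alpha)
f_alpha = (69.9 - 44.8) / (69.9 - 19.5) = 0.498016
m_alpha = f_alpha * m_total = 0.498016 * 64 = 31.87 g


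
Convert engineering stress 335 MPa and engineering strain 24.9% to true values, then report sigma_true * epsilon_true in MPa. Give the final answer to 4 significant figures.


sigma_true = sigma_eng * (1 + epsilon_eng)
sigma_true = 335 * (1 + 0.249) = 418.415 MPa
epsilon_true = ln(1 + epsilon_eng)
epsilon_true = ln(1 + 0.249) = 0.222343
sigma_true * epsilon_true = 418.415 * 0.222343 = 93.03 MPa


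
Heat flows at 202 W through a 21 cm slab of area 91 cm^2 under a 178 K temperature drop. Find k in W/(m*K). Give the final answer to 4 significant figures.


k = Q*L / (A*dT)
L = 0.21 m, A = 9.1e-03 m^2
k = 202 * 0.21 / (9.1e-03 * 178)
k = 26.19 W/(m*K)


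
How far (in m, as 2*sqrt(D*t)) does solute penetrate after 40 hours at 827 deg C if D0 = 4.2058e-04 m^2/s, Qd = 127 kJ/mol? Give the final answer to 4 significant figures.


Step 1: D = D0 * exp(-Qd/(R*T))
T = 1100.15 K
D = 4.2058e-04 * exp(-127e3 / (8.314 * 1100.15)) = 3.92398e-10 m^2/s
Step 2: L = 2*sqrt(D*t)
t = 40 h = 144000 s
L = 2*sqrt(3.92398e-10 * 144000) = 0.01503 m


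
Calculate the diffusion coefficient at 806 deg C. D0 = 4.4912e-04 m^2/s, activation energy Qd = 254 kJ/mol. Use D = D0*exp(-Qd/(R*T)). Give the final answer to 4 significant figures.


D = D0 * exp(-Qd / (R*T))
T = 1079.15 K
D = 4.4912e-04 * exp(-254e3 / (8.314 * 1079.15))
D = 2.277e-16 m^2/s


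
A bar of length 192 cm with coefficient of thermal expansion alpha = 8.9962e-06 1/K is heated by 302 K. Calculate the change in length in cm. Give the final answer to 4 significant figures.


dL = L0 * alpha * dT
dL = 192 * 8.9962e-06 * 302
dL = 0.5216 cm


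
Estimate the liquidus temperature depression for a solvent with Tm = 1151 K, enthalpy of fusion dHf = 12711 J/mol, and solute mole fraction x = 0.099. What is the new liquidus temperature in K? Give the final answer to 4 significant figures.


dT = R*Tm^2*x / dHf
dT = 8.314 * 1151^2 * 0.099 / 12711
dT = 85.7859 K
T_new = 1151 - 85.7859 = 1065 K


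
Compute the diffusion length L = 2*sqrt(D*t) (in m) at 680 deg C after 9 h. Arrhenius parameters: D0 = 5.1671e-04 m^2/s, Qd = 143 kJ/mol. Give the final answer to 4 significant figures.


Step 1: D = D0 * exp(-Qd/(R*T))
T = 953.15 K
D = 5.1671e-04 * exp(-143e3 / (8.314 * 953.15)) = 7.52074e-12 m^2/s
Step 2: L = 2*sqrt(D*t)
t = 9 h = 32400 s
L = 2*sqrt(7.52074e-12 * 32400) = 9.873e-04 m


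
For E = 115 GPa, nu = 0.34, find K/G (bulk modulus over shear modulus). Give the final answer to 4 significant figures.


G = E / (2*(1+nu))
G = 115 / (2*(1+0.34)) = 42.9104 GPa
K = E / (3*(1-2*nu))
K = 115 / (3*(1-2*0.34)) = 119.792 GPa
K/G = 119.792 / 42.9104 = 2.792


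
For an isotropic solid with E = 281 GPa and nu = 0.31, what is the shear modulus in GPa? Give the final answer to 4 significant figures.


G = E / (2*(1+nu))
G = 281 / (2*(1+0.31))
G = 107.3 GPa


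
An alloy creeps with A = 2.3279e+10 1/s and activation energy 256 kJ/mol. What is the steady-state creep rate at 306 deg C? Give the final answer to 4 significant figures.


rate = A * exp(-Q / (R*T))
T = 306 + 273.15 = 579.15 K
rate = 2.3279e+10 * exp(-256e3 / (8.314 * 579.15))
rate = 1.892e-13 1/s


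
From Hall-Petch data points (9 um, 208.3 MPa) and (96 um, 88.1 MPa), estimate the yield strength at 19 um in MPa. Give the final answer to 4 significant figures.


sigma_y = sigma0 + k / sqrt(d)
1/sqrt(d1) = 1/sqrt(9e-06) = 333.333;  1/sqrt(d2) = 102.062
k = (sigma1 - sigma2) / (1/sqrt(d1) - 1/sqrt(d2)) = (208.3 - 88.1) / (333.333 - 102.062) = 0.519736 MPa*m^0.5
sigma0 = sigma1 - k/sqrt(d1) = 208.3 - 0.519736*333.333 = 35.0547 MPa
sigma_y(d3) = 35.0547 + 0.519736 / sqrt(1.9e-05) = 154.3 MPa


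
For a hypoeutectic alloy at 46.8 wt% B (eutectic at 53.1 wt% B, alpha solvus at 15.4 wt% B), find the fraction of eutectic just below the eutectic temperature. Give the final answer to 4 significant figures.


f_primary = (C_e - C0) / (C_e - C_alpha_max)
f_primary = (53.1 - 46.8) / (53.1 - 15.4)
f_primary = 0.167109
f_eutectic = 1 - 0.167109 = 0.8329


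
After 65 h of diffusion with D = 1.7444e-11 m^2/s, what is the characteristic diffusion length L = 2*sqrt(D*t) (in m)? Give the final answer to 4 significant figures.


t = 65 hr = 234000 s
Diffusion length = 2*sqrt(D*t)
= 2*sqrt(1.7444e-11 * 234000)
= 4.041e-03 m


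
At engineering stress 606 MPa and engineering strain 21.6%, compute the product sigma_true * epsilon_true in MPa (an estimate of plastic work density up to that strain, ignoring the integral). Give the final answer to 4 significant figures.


sigma_true = sigma_eng * (1 + epsilon_eng)
sigma_true = 606 * (1 + 0.216) = 736.896 MPa
epsilon_true = ln(1 + epsilon_eng)
epsilon_true = ln(1 + 0.216) = 0.195567
sigma_true * epsilon_true = 736.896 * 0.195567 = 144.1 MPa


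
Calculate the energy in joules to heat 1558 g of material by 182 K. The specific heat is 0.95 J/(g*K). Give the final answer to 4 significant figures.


Q = m * cp * dT
Q = 1558 * 0.95 * 182
Q = 269400 J


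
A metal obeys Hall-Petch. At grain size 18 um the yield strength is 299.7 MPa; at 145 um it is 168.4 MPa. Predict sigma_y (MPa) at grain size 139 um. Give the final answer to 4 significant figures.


sigma_y = sigma0 + k / sqrt(d)
1/sqrt(d1) = 1/sqrt(1.8e-05) = 235.702;  1/sqrt(d2) = 83.0455
k = (sigma1 - sigma2) / (1/sqrt(d1) - 1/sqrt(d2)) = (299.7 - 168.4) / (235.702 - 83.0455) = 0.860099 MPa*m^0.5
sigma0 = sigma1 - k/sqrt(d1) = 299.7 - 0.860099*235.702 = 96.9726 MPa
sigma_y(d3) = 96.9726 + 0.860099 / sqrt(1.39e-04) = 169.9 MPa
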